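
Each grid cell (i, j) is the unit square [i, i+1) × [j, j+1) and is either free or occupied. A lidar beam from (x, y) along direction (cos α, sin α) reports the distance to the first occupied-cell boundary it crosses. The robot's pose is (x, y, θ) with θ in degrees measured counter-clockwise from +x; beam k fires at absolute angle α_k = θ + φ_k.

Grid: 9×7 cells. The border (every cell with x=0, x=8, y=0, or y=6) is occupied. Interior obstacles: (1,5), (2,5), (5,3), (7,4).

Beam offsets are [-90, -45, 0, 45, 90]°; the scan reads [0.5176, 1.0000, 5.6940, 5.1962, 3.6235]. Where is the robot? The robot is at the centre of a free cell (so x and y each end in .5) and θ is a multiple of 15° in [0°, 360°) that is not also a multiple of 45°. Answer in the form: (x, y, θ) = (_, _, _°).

(x, y, θ) = (2.5, 1.5, 15°)

The pose lattice has 31·16 = 496 candidates. Test each by forward raycasting.
  (2.5, 4.5, 210°): beam 1 = 0.5774 ≠ 0.5176 ✗
  (3.5, 2.5, 60°): beam 1 = 3.0000 ≠ 0.5176 ✗
  (3.5, 3.5, 105°): beam 1 = 1.5529 ≠ 0.5176 ✗
  (4.5, 1.5, 60°): beam 1 = 1.0000 ≠ 0.5176 ✗
  (2.5, 1.5, 285°): beam 1 = 1.5529 ≠ 0.5176 ✗
  …
  (2.5, 1.5, 15°): r_1=0.5176, r_2=1.0000, r_3=5.6940, r_4=5.1962, r_5=3.6235 — all match ✓
No second candidate reproduces the full scan.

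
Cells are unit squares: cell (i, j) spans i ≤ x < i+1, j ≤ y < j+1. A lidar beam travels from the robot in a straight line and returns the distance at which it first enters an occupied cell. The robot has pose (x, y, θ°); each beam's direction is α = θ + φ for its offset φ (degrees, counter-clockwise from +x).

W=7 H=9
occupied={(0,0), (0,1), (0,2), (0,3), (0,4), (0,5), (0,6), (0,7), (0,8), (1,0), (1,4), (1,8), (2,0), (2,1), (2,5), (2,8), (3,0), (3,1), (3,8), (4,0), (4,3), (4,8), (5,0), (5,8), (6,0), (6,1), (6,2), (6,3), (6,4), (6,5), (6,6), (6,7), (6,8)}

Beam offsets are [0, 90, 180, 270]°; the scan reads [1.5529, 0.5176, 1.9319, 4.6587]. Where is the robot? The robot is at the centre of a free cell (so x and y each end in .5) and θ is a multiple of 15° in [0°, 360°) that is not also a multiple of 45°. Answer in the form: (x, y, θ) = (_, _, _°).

(x, y, θ) = (5.5, 2.5, 255°)

Candidates: 30 free-cell centres × 16 headings = 480 poses. Raycast each; keep the one whose scan matches to 4 dp.
  (4.5, 4.5, 195°): beam 1 = 3.6235 ≠ 1.5529 ✗
  (2.5, 6.5, 165°): beam 3 = 3.6235 ≠ 1.9319 ✗
  (4.5, 5.5, 30°): beam 1 = 1.7321 ≠ 1.5529 ✗
  (5.5, 6.5, 300°): beam 1 = 1.0000 ≠ 1.5529 ✗
  (5.5, 3.5, 330°): beam 1 = 0.5774 ≠ 1.5529 ✗
  …
  (5.5, 2.5, 255°): r_1=1.5529, r_2=0.5176, r_3=1.9319, r_4=4.6587 — all match ✓
No second candidate reproduces the full scan.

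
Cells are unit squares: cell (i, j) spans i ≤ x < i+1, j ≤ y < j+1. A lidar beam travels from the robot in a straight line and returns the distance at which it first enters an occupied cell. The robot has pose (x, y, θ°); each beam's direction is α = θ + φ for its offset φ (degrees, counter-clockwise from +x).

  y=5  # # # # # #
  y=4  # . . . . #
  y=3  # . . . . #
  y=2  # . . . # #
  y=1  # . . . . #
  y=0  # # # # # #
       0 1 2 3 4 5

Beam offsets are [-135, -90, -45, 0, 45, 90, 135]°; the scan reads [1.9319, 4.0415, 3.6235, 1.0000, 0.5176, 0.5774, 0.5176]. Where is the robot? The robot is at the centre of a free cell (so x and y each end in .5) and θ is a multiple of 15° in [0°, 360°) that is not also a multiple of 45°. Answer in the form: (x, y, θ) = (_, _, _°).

(x, y, θ) = (1.5, 4.5, 30°)

The pose lattice has 15·16 = 240 candidates. Test each by forward raycasting.
  (1.5, 1.5, 120°): beam 2 = 2.8868 ≠ 4.0415 ✗
  (1.5, 3.5, 120°): beam 1 = 2.5882 ≠ 1.9319 ✗
  (3.5, 4.5, 345°): beam 1 = 2.8868 ≠ 1.9319 ✗
  (4.5, 4.5, 285°): beam 1 = 1.0000 ≠ 1.9319 ✗
  …
  (1.5, 4.5, 30°): r_1=1.9319, r_2=4.0415, r_3=3.6235, r_4=1.0000, r_5=0.5176, r_6=0.5774, r_7=0.5176 — all match ✓
Unique over the lattice → pose = (1.5, 4.5, 30°).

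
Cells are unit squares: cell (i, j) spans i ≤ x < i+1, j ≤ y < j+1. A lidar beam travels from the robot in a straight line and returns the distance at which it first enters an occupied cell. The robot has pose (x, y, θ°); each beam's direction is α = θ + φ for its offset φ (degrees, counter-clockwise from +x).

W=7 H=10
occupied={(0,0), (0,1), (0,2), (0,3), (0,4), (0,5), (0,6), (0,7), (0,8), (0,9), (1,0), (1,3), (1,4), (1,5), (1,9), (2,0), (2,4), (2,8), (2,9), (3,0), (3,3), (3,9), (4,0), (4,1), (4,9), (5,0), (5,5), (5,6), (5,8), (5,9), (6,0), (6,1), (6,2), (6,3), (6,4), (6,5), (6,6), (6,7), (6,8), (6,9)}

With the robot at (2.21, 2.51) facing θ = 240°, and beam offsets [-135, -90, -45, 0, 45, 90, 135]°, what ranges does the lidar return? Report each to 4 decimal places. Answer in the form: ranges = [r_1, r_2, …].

beam 1: φ=-135°, α=105°
  cosα=-0.2588 sinα=0.9659 | (2,2) | tMaxX 0.8114 tMaxY 0.5073 | tΔX 3.8637 tΔY 1.0353
    t=0.5073 [y] (2,3)
    t=0.8114 [x] (1,3) — stop
  → r_1 = 0.8114
beam 2: φ=-90°, α=150°
  cosα=-0.8660 sinα=0.5000 | (2,2) | tMaxX 0.2425 tMaxY 0.9800 | tΔX 1.1547 tΔY 2.0000
    t=0.2425 [x] (1,2)
    t=0.9800 [y] (1,3) — stop
  → r_2 = 0.9800
beam 3: φ=-45°, α=195°
  cosα=-0.9659 sinα=-0.2588 | (2,2) | tMaxX 0.2174 tMaxY 1.9705 | tΔX 1.0353 tΔY 3.8637
    t=0.2174 [x] (1,2)
    t=1.2527 [x] (0,2) — stop
  → r_3 = 1.2527
beam 4: φ=0°, α=240°
  cosα=-0.5000 sinα=-0.8660 | (2,2) | tMaxX 0.4200 tMaxY 0.5889 | tΔX 2.0000 tΔY 1.1547
    t=0.4200 [x] (1,2)
    t=0.5889 [y] (1,1)
    t=1.7436 [y] (1,0) — stop
  → r_4 = 1.7436
beam 5: φ=45°, α=285°
  cosα=0.2588 sinα=-0.9659 | (2,2) | tMaxX 3.0523 tMaxY 0.5280 | tΔX 3.8637 tΔY 1.0353
    t=0.5280 [y] (2,1)
    t=1.5633 [y] (2,0) — stop
  → r_5 = 1.5633
beam 6: φ=90°, α=330°
  cosα=0.8660 sinα=-0.5000 | (2,2) | tMaxX 0.9122 tMaxY 1.0200 | tΔX 1.1547 tΔY 2.0000
    t=0.9122 [x] (3,2)
    t=1.0200 [y] (3,1)
    t=2.0669 [x] (4,1) — stop
  → r_6 = 2.0669
beam 7: φ=135°, α=15°
  cosα=0.9659 sinα=0.2588 | (2,2) | tMaxX 0.8179 tMaxY 1.8932 | tΔX 1.0353 tΔY 3.8637
    t=0.8179 [x] (3,2)
    t=1.8531 [x] (4,2)
    t=1.8932 [y] (4,3)
    t=2.8884 [x] (5,3)
    t=3.9237 [x] (6,3) — stop
  → r_7 = 3.9237

ranges = [0.8114, 0.9800, 1.2527, 1.7436, 1.5633, 2.0669, 3.9237]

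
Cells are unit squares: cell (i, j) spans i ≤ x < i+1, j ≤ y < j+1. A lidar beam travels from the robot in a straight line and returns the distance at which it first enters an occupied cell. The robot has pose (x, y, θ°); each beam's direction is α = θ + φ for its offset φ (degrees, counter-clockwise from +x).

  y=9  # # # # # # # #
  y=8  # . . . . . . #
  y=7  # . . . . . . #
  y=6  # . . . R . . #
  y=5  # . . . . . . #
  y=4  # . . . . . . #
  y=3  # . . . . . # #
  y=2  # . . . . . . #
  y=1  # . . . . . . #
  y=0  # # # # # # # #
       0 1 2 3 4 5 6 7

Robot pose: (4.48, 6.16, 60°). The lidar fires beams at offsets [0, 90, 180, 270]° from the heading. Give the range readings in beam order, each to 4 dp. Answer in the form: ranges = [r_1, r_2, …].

ranges = [3.2793, 4.0184, 5.9583, 2.9098]

beam 1: φ=0°, α=60°
  dir = (cos 60°, sin 60°) = (0.5000, 0.8660); from cell (4,6)
  next x-line at t=1.0400, next y-line at t=0.9699; Δt_x=2.0000, Δt_y=1.1547
    y: enter (4,7) at t=0.9699
    x: enter (5,7) at t=1.0400
    y: enter (5,8) at t=2.1246
    x: enter (6,8) at t=3.0400
    y: enter (6,9) at t=3.2793 ← occupied
  → r_1 = 3.2793
beam 2: φ=90°, α=150°
  dir = (cos 150°, sin 150°) = (-0.8660, 0.5000); from cell (4,6)
  next x-line at t=0.5543, next y-line at t=1.6800; Δt_x=1.1547, Δt_y=2.0000
    x: enter (3,6) at t=0.5543
    y: enter (3,7) at t=1.6800
    x: enter (2,7) at t=1.7090
    x: enter (1,7) at t=2.8637
    y: enter (1,8) at t=3.6800
    x: enter (0,8) at t=4.0184 ← occupied
  → r_2 = 4.0184
beam 3: φ=180°, α=240°
  dir = (cos 240°, sin 240°) = (-0.5000, -0.8660); from cell (4,6)
  next x-line at t=0.9600, next y-line at t=0.1848; Δt_x=2.0000, Δt_y=1.1547
    y: enter (4,5) at t=0.1848
    x: enter (3,5) at t=0.9600
    y: enter (3,4) at t=1.3395
    y: enter (3,3) at t=2.4942
    x: enter (2,3) at t=2.9600
    y: enter (2,2) at t=3.6489
    y: enter (2,1) at t=4.8036
    x: enter (1,1) at t=4.9600
    y: enter (1,0) at t=5.9583 ← occupied
  → r_3 = 5.9583
beam 4: φ=270°, α=330°
  dir = (cos 330°, sin 330°) = (0.8660, -0.5000); from cell (4,6)
  next x-line at t=0.6004, next y-line at t=0.3200; Δt_x=1.1547, Δt_y=2.0000
    y: enter (4,5) at t=0.3200
    x: enter (5,5) at t=0.6004
    x: enter (6,5) at t=1.7551
    y: enter (6,4) at t=2.3200
    x: enter (7,4) at t=2.9098 ← occupied
  → r_4 = 2.9098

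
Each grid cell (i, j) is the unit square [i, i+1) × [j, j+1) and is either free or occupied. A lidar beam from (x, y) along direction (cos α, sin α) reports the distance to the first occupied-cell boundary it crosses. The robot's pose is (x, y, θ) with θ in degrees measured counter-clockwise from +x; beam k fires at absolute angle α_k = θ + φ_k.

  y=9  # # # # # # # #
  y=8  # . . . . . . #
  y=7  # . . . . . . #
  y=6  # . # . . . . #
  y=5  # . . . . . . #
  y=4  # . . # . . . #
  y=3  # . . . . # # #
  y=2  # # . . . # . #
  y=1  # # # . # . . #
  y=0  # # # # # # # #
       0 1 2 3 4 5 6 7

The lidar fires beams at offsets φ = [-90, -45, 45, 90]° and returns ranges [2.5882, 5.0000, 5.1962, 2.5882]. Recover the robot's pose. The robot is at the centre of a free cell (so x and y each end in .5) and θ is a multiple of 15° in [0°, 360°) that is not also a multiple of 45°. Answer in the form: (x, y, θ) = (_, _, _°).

Candidates: 39 free-cell centres × 16 headings = 624 poses. Raycast each; keep the one whose scan matches to 4 dp.
  (1.5, 5.5, 240°): beam 1 = 0.5774 ≠ 2.5882 ✗
  (2.5, 5.5, 345°): beam 2 = 1.0000 ≠ 5.0000 ✗
  (6.5, 7.5, 210°): beam 1 = 1.7321 ≠ 2.5882 ✗
  (6.5, 2.5, 120°): beam 1 = 0.5774 ≠ 2.5882 ✗
  (4.5, 7.5, 195°): beam 1 = 1.5529 ≠ 2.5882 ✗
  …
  (5.5, 6.5, 195°): r_1=2.5882, r_2=5.0000, r_3=5.1962, r_4=2.5882 — all match ✓
Only this pose fits every beam.

(x, y, θ) = (5.5, 6.5, 195°)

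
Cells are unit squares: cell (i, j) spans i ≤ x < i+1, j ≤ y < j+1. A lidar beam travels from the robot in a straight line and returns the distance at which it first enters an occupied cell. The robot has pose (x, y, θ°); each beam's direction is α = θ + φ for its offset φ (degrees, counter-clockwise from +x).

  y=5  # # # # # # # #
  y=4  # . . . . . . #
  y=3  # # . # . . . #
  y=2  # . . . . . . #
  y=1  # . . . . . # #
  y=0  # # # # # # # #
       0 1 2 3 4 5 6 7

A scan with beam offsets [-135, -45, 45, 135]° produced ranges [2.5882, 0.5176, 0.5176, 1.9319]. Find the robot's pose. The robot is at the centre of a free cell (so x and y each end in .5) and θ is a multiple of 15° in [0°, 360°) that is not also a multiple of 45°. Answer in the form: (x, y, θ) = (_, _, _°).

(x, y, θ) = (6.5, 2.5, 300°)

Enumerate (i+0.5, j+0.5, θ) over the 21 free cells and 16 admissible headings. For each, cast all 4 beams and compare to the given ranges.
  (6.5, 4.5, 285°): beam 1 = 1.0000 ≠ 2.5882 ✗
  (4.5, 2.5, 165°): beam 1 = 2.8868 ≠ 2.5882 ✗
  (1.5, 4.5, 120°): beam 1 = 1.9319 ≠ 2.5882 ✗
  …
  (6.5, 2.5, 300°): r_1=2.5882, r_2=0.5176, r_3=0.5176, r_4=1.9319 — all match ✓
No second candidate reproduces the full scan.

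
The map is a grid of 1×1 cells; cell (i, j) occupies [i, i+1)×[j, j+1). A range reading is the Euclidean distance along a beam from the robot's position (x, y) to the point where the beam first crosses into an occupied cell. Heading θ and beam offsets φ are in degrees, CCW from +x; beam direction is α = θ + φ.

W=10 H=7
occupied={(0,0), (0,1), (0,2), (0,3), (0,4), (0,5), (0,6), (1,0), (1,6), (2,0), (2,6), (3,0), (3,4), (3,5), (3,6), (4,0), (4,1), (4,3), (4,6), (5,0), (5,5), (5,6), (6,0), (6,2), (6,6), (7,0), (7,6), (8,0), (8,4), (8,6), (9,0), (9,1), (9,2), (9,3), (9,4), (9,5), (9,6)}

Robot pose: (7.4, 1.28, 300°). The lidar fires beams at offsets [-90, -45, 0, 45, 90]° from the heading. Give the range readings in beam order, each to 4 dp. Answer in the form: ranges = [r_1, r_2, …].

ranges = [0.5600, 0.2899, 0.3233, 1.0818, 1.8475]

beam 1: φ=-90°, α=210°
  dir = (cos 210°, sin 210°) = (-0.8660, -0.5000); from cell (7,1)
  next x-line at t=0.4619, next y-line at t=0.5600; Δt_x=1.1547, Δt_y=2.0000
    x: enter (6,1) at t=0.4619
    y: enter (6,0) at t=0.5600 ← occupied
  → r_1 = 0.5600
beam 2: φ=-45°, α=255°
  dir = (cos 255°, sin 255°) = (-0.2588, -0.9659); from cell (7,1)
  next x-line at t=1.5455, next y-line at t=0.2899; Δt_x=3.8637, Δt_y=1.0353
    y: enter (7,0) at t=0.2899 ← occupied
  → r_2 = 0.2899
beam 3: φ=0°, α=300°
  dir = (cos 300°, sin 300°) = (0.5000, -0.8660); from cell (7,1)
  next x-line at t=1.2000, next y-line at t=0.3233; Δt_x=2.0000, Δt_y=1.1547
    y: enter (7,0) at t=0.3233 ← occupied
  → r_3 = 0.3233
beam 4: φ=45°, α=345°
  dir = (cos 345°, sin 345°) = (0.9659, -0.2588); from cell (7,1)
  next x-line at t=0.6212, next y-line at t=1.0818; Δt_x=1.0353, Δt_y=3.8637
    x: enter (8,1) at t=0.6212
    y: enter (8,0) at t=1.0818 ← occupied
  → r_4 = 1.0818
beam 5: φ=90°, α=30°
  dir = (cos 30°, sin 30°) = (0.8660, 0.5000); from cell (7,1)
  next x-line at t=0.6928, next y-line at t=1.4400; Δt_x=1.1547, Δt_y=2.0000
    x: enter (8,1) at t=0.6928
    y: enter (8,2) at t=1.4400
    x: enter (9,2) at t=1.8475 ← occupied
  → r_5 = 1.8475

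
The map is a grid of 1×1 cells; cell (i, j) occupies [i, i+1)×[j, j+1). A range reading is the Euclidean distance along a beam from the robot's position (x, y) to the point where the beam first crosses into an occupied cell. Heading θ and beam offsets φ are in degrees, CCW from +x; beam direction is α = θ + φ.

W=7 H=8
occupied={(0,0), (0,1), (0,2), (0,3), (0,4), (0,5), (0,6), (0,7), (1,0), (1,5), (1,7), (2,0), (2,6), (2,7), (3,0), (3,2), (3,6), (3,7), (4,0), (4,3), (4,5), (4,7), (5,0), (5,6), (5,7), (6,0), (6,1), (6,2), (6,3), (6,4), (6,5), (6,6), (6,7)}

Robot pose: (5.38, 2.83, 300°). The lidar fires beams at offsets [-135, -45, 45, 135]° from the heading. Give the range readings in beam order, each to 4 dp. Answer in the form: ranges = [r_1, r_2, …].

ranges = [0.6568, 1.8946, 0.6419, 2.3955]

beam 1: φ=-135°, α=165°
  direction (-0.9659, 0.2588); cell (5,2); t to first gridline: x 0.3934, y 0.6568 (then +1.0353 / +3.8637)
    (4,2) via x @ 0.3934
    (4,3) via y @ 0.6568  # hit
  → r_1 = 0.6568
beam 2: φ=-45°, α=255°
  direction (-0.2588, -0.9659); cell (5,2); t to first gridline: x 1.4682, y 0.8593 (then +3.8637 / +1.0353)
    (5,1) via y @ 0.8593
    (4,1) via x @ 1.4682
    (4,0) via y @ 1.8946  # hit
  → r_2 = 1.8946
beam 3: φ=45°, α=345°
  direction (0.9659, -0.2588); cell (5,2); t to first gridline: x 0.6419, y 3.2069 (then +1.0353 / +3.8637)
    (6,2) via x @ 0.6419  # hit
  → r_3 = 0.6419
beam 4: φ=135°, α=75°
  direction (0.2588, 0.9659); cell (5,2); t to first gridline: x 2.3955, y 0.1760 (then +3.8637 / +1.0353)
    (5,3) via y @ 0.1760
    (5,4) via y @ 1.2113
    (5,5) via y @ 2.2465
    (6,5) via x @ 2.3955  # hit
  → r_4 = 2.3955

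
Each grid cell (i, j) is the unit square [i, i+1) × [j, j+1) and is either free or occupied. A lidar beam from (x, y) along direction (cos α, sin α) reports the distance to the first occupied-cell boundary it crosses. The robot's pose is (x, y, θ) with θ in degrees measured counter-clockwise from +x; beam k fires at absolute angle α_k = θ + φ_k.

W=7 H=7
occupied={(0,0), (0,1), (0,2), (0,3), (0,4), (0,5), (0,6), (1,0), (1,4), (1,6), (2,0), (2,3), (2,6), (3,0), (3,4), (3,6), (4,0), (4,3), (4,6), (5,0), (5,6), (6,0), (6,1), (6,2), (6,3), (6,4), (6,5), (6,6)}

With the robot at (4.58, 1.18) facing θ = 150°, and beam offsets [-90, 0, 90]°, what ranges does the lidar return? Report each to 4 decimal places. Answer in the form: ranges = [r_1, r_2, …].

ranges = [2.8400, 4.1338, 0.2078]

beam 1: φ=-90°, α=60°
  dir = (cos 60°, sin 60°) = (0.5000, 0.8660); from cell (4,1)
  next x-line at t=0.8400, next y-line at t=0.9469; Δt_x=2.0000, Δt_y=1.1547
    x: enter (5,1) at t=0.8400
    y: enter (5,2) at t=0.9469
    y: enter (5,3) at t=2.1016
    x: enter (6,3) at t=2.8400 ← occupied
  → r_1 = 2.8400
beam 2: φ=0°, α=150°
  dir = (cos 150°, sin 150°) = (-0.8660, 0.5000); from cell (4,1)
  next x-line at t=0.6697, next y-line at t=1.6400; Δt_x=1.1547, Δt_y=2.0000
    x: enter (3,1) at t=0.6697
    y: enter (3,2) at t=1.6400
    x: enter (2,2) at t=1.8244
    x: enter (1,2) at t=2.9791
    y: enter (1,3) at t=3.6400
    x: enter (0,3) at t=4.1338 ← occupied
  → r_2 = 4.1338
beam 3: φ=90°, α=240°
  dir = (cos 240°, sin 240°) = (-0.5000, -0.8660); from cell (4,1)
  next x-line at t=1.1600, next y-line at t=0.2078; Δt_x=2.0000, Δt_y=1.1547
    y: enter (4,0) at t=0.2078 ← occupied
  → r_3 = 0.2078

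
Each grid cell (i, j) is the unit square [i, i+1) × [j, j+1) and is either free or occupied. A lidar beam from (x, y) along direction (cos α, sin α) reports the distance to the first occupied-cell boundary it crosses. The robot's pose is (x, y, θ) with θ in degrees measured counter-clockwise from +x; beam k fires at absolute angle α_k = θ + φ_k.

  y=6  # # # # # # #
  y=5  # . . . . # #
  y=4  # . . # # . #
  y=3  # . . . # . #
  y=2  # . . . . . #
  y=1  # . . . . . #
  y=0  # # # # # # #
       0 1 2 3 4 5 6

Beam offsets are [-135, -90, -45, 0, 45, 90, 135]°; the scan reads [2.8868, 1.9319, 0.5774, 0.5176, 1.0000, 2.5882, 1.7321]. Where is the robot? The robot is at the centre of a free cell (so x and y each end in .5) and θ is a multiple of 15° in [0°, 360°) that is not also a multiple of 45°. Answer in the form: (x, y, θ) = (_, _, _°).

Enumerate (i+0.5, j+0.5, θ) over the 21 free cells and 16 admissible headings. For each, cast all 7 beams and compare to the given ranges.
  (1.5, 5.5, 285°): beam 1 = 0.5774 ≠ 2.8868 ✗
  (3.5, 2.5, 165°): beam 1 = 1.0000 ≠ 2.8868 ✗
  (1.5, 3.5, 300°): beam 1 = 0.5176 ≠ 2.8868 ✗
  …
  (3.5, 1.5, 285°): r_1=2.8868, r_2=1.9319, r_3=0.5774, r_4=0.5176, r_5=1.0000, r_6=2.5882, r_7=1.7321 — all match ✓
No second candidate reproduces the full scan.

(x, y, θ) = (3.5, 1.5, 285°)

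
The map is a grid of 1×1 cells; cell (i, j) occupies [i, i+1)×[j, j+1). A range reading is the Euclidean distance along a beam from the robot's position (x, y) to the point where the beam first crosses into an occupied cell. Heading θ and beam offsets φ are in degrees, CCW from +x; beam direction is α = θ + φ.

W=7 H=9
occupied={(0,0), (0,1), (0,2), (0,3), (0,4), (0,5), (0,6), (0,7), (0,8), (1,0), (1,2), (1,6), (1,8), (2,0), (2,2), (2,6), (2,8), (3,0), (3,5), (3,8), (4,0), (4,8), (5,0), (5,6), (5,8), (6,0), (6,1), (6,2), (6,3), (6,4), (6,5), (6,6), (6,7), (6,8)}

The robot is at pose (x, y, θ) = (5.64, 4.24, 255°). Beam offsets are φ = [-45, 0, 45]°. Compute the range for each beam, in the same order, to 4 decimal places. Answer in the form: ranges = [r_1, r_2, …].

beam 1: φ=-45°, α=210°
  dir = (cos 210°, sin 210°) = (-0.8660, -0.5000); from cell (5,4)
  next x-line at t=0.7390, next y-line at t=0.4800; Δt_x=1.1547, Δt_y=2.0000
    y: enter (5,3) at t=0.4800
    x: enter (4,3) at t=0.7390
    x: enter (3,3) at t=1.8937
    y: enter (3,2) at t=2.4800
    x: enter (2,2) at t=3.0484 ← occupied
  → r_1 = 3.0484
beam 2: φ=0°, α=255°
  dir = (cos 255°, sin 255°) = (-0.2588, -0.9659); from cell (5,4)
  next x-line at t=2.4728, next y-line at t=0.2485; Δt_x=3.8637, Δt_y=1.0353
    y: enter (5,3) at t=0.2485
    y: enter (5,2) at t=1.2837
    y: enter (5,1) at t=2.3190
    x: enter (4,1) at t=2.4728
    y: enter (4,0) at t=3.3543 ← occupied
  → r_2 = 3.3543
beam 3: φ=45°, α=300°
  dir = (cos 300°, sin 300°) = (0.5000, -0.8660); from cell (5,4)
  next x-line at t=0.7200, next y-line at t=0.2771; Δt_x=2.0000, Δt_y=1.1547
    y: enter (5,3) at t=0.2771
    x: enter (6,3) at t=0.7200 ← occupied
  → r_3 = 0.7200

ranges = [3.0484, 3.3543, 0.7200]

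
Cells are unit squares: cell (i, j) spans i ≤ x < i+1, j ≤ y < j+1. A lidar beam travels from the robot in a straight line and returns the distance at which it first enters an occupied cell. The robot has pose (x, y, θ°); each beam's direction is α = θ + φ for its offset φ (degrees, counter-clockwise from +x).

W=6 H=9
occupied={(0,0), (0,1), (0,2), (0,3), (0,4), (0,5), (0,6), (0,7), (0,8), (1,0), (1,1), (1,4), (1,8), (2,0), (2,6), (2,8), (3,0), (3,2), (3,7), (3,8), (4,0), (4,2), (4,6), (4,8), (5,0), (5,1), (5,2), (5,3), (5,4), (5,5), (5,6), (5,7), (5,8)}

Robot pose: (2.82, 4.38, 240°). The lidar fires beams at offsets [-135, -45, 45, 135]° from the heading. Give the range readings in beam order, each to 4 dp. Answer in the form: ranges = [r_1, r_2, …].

beam 1: φ=-135°, α=105°
  dir = (cos 105°, sin 105°) = (-0.2588, 0.9659); from cell (2,4)
  next x-line at t=3.1682, next y-line at t=0.6419; Δt_x=3.8637, Δt_y=1.0353
    y: enter (2,5) at t=0.6419
    y: enter (2,6) at t=1.6771 ← occupied
  → r_1 = 1.6771
beam 2: φ=-45°, α=195°
  dir = (cos 195°, sin 195°) = (-0.9659, -0.2588); from cell (2,4)
  next x-line at t=0.8489, next y-line at t=1.4682; Δt_x=1.0353, Δt_y=3.8637
    x: enter (1,4) at t=0.8489 ← occupied
  → r_2 = 0.8489
beam 3: φ=45°, α=285°
  dir = (cos 285°, sin 285°) = (0.2588, -0.9659); from cell (2,4)
  next x-line at t=0.6955, next y-line at t=0.3934; Δt_x=3.8637, Δt_y=1.0353
    y: enter (2,3) at t=0.3934
    x: enter (3,3) at t=0.6955
    y: enter (3,2) at t=1.4287 ← occupied
  → r_3 = 1.4287
beam 4: φ=135°, α=15°
  dir = (cos 15°, sin 15°) = (0.9659, 0.2588); from cell (2,4)
  next x-line at t=0.1863, next y-line at t=2.3955; Δt_x=1.0353, Δt_y=3.8637
    x: enter (3,4) at t=0.1863
    x: enter (4,4) at t=1.2216
    x: enter (5,4) at t=2.2569 ← occupied
  → r_4 = 2.2569

ranges = [1.6771, 0.8489, 1.4287, 2.2569]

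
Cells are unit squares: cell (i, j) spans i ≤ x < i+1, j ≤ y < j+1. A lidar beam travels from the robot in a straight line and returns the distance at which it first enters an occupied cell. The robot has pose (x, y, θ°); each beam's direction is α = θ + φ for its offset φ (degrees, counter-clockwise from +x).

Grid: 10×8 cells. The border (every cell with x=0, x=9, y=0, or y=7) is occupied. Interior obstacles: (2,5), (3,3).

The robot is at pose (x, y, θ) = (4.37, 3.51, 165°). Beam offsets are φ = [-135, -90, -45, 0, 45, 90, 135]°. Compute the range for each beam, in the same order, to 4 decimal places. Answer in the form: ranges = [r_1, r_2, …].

ranges = [5.3463, 3.6131, 2.7400, 0.3831, 0.4272, 2.5985, 2.8983]

beam 1: φ=-135°, α=30°
  direction (0.8660, 0.5000); cell (4,3); t to first gridline: x 0.7275, y 0.9800 (then +1.1547 / +2.0000)
    (5,3) via x @ 0.7275
    (5,4) via y @ 0.9800
    (6,4) via x @ 1.8822
    (6,5) via y @ 2.9800
    (7,5) via x @ 3.0369
    (8,5) via x @ 4.1916
    (8,6) via y @ 4.9800
    (9,6) via x @ 5.3463  # hit
  → r_1 = 5.3463
beam 2: φ=-90°, α=75°
  direction (0.2588, 0.9659); cell (4,3); t to first gridline: x 2.4341, y 0.5073 (then +3.8637 / +1.0353)
    (4,4) via y @ 0.5073
    (4,5) via y @ 1.5426
    (5,5) via x @ 2.4341
    (5,6) via y @ 2.5778
    (5,7) via y @ 3.6131  # hit
  → r_2 = 3.6131
beam 3: φ=-45°, α=120°
  direction (-0.5000, 0.8660); cell (4,3); t to first gridline: x 0.7400, y 0.5658 (then +2.0000 / +1.1547)
    (4,4) via y @ 0.5658
    (3,4) via x @ 0.7400
    (3,5) via y @ 1.7205
    (2,5) via x @ 2.7400  # hit
  → r_3 = 2.7400
beam 4: φ=0°, α=165°
  direction (-0.9659, 0.2588); cell (4,3); t to first gridline: x 0.3831, y 1.8932 (then +1.0353 / +3.8637)
    (3,3) via x @ 0.3831  # hit
  → r_4 = 0.3831
beam 5: φ=45°, α=210°
  direction (-0.8660, -0.5000); cell (4,3); t to first gridline: x 0.4272, y 1.0200 (then +1.1547 / +2.0000)
    (3,3) via x @ 0.4272  # hit
  → r_5 = 0.4272
beam 6: φ=90°, α=255°
  direction (-0.2588, -0.9659); cell (4,3); t to first gridline: x 1.4296, y 0.5280 (then +3.8637 / +1.0353)
    (4,2) via y @ 0.5280
    (3,2) via x @ 1.4296
    (3,1) via y @ 1.5633
    (3,0) via y @ 2.5985  # hit
  → r_6 = 2.5985
beam 7: φ=135°, α=300°
  direction (0.5000, -0.8660); cell (4,3); t to first gridline: x 1.2600, y 0.5889 (then +2.0000 / +1.1547)
    (4,2) via y @ 0.5889
    (5,2) via x @ 1.2600
    (5,1) via y @ 1.7436
    (5,0) via y @ 2.8983  # hit
  → r_7 = 2.8983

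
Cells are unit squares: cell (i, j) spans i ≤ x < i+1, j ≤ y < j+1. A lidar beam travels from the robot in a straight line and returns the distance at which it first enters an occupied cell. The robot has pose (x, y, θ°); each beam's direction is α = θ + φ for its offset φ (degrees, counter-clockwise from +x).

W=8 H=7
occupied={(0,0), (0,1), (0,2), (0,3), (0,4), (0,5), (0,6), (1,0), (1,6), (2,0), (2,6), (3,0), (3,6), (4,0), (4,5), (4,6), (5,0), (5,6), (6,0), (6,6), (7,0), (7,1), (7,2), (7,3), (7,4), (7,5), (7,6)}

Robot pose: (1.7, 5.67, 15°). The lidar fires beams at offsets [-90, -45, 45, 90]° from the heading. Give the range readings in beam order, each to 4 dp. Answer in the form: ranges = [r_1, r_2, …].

beam 1: φ=-90°, α=285°
  direction (0.2588, -0.9659); cell (1,5); t to first gridline: x 1.1591, y 0.6936 (then +3.8637 / +1.0353)
    (1,4) via y @ 0.6936
    (2,4) via x @ 1.1591
    (2,3) via y @ 1.7289
    (2,2) via y @ 2.7642
    (2,1) via y @ 3.7995
    (2,0) via y @ 4.8347  # hit
  → r_1 = 4.8347
beam 2: φ=-45°, α=330°
  direction (0.8660, -0.5000); cell (1,5); t to first gridline: x 0.3464, y 1.3400 (then +1.1547 / +2.0000)
    (2,5) via x @ 0.3464
    (2,4) via y @ 1.3400
    (3,4) via x @ 1.5011
    (4,4) via x @ 2.6558
    (4,3) via y @ 3.3400
    (5,3) via x @ 3.8105
    (6,3) via x @ 4.9652
    (6,2) via y @ 5.3400
    (7,2) via x @ 6.1199  # hit
  → r_2 = 6.1199
beam 3: φ=45°, α=60°
  direction (0.5000, 0.8660); cell (1,5); t to first gridline: x 0.6000, y 0.3811 (then +2.0000 / +1.1547)
    (1,6) via y @ 0.3811  # hit
  → r_3 = 0.3811
beam 4: φ=90°, α=105°
  direction (-0.2588, 0.9659); cell (1,5); t to first gridline: x 2.7046, y 0.3416 (then +3.8637 / +1.0353)
    (1,6) via y @ 0.3416  # hit
  → r_4 = 0.3416

ranges = [4.8347, 6.1199, 0.3811, 0.3416]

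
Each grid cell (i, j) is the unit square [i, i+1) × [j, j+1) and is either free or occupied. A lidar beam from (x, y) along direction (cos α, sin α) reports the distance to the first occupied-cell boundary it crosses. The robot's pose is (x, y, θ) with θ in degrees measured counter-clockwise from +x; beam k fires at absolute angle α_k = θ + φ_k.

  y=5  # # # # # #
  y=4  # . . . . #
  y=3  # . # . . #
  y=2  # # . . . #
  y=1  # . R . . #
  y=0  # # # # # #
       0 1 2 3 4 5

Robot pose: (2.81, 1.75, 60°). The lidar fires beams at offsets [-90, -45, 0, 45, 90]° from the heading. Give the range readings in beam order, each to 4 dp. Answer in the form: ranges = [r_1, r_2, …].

beam 1: φ=-90°, α=330°
  d=(0.8660,-0.5000)  start (2,1)  tX=0.2194 tY=1.5000  stride 1/|dx|=1.1547 1/|dy|=2.0000
    cross x-line → (3,1), t=0.2194
    cross x-line → (4,1), t=1.3741
    cross y-line → (4,0), t=1.5000 (wall)
  → r_1 = 1.5000
beam 2: φ=-45°, α=15°
  d=(0.9659,0.2588)  start (2,1)  tX=0.1967 tY=0.9659  stride 1/|dx|=1.0353 1/|dy|=3.8637
    cross x-line → (3,1), t=0.1967
    cross y-line → (3,2), t=0.9659
    cross x-line → (4,2), t=1.2320
    cross x-line → (5,2), t=2.2673 (wall)
  → r_2 = 2.2673
beam 3: φ=0°, α=60°
  d=(0.5000,0.8660)  start (2,1)  tX=0.3800 tY=0.2887  stride 1/|dx|=2.0000 1/|dy|=1.1547
    cross y-line → (2,2), t=0.2887
    cross x-line → (3,2), t=0.3800
    cross y-line → (3,3), t=1.4434
    cross x-line → (4,3), t=2.3800
    cross y-line → (4,4), t=2.5981
    cross y-line → (4,5), t=3.7528 (wall)
  → r_3 = 3.7528
beam 4: φ=45°, α=105°
  d=(-0.2588,0.9659)  start (2,1)  tX=3.1296 tY=0.2588  stride 1/|dx|=3.8637 1/|dy|=1.0353
    cross y-line → (2,2), t=0.2588
    cross y-line → (2,3), t=1.2941 (wall)
  → r_4 = 1.2941
beam 5: φ=90°, α=150°
  d=(-0.8660,0.5000)  start (2,1)  tX=0.9353 tY=0.5000  stride 1/|dx|=1.1547 1/|dy|=2.0000
    cross y-line → (2,2), t=0.5000
    cross x-line → (1,2), t=0.9353 (wall)
  → r_5 = 0.9353

ranges = [1.5000, 2.2673, 3.7528, 1.2941, 0.9353]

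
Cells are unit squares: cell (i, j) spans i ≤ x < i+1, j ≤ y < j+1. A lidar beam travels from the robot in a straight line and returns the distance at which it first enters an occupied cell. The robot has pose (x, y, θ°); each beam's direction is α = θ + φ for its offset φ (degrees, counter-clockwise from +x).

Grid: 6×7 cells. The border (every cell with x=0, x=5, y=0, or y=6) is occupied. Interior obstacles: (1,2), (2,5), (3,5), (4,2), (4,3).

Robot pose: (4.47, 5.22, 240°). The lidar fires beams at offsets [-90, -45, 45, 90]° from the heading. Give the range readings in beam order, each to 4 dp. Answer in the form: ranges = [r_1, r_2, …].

beam 1: φ=-90°, α=150°
  dir = (cos 150°, sin 150°) = (-0.8660, 0.5000); from cell (4,5)
  next x-line at t=0.5427, next y-line at t=1.5600; Δt_x=1.1547, Δt_y=2.0000
    x: enter (3,5) at t=0.5427 ← occupied
  → r_1 = 0.5427
beam 2: φ=-45°, α=195°
  dir = (cos 195°, sin 195°) = (-0.9659, -0.2588); from cell (4,5)
  next x-line at t=0.4866, next y-line at t=0.8500; Δt_x=1.0353, Δt_y=3.8637
    x: enter (3,5) at t=0.4866 ← occupied
  → r_2 = 0.4866
beam 3: φ=45°, α=285°
  dir = (cos 285°, sin 285°) = (0.2588, -0.9659); from cell (4,5)
  next x-line at t=2.0478, next y-line at t=0.2278; Δt_x=3.8637, Δt_y=1.0353
    y: enter (4,4) at t=0.2278
    y: enter (4,3) at t=1.2630 ← occupied
  → r_3 = 1.2630
beam 4: φ=90°, α=330°
  dir = (cos 330°, sin 330°) = (0.8660, -0.5000); from cell (4,5)
  next x-line at t=0.6120, next y-line at t=0.4400; Δt_x=1.1547, Δt_y=2.0000
    y: enter (4,4) at t=0.4400
    x: enter (5,4) at t=0.6120 ← occupied
  → r_4 = 0.6120

ranges = [0.5427, 0.4866, 1.2630, 0.6120]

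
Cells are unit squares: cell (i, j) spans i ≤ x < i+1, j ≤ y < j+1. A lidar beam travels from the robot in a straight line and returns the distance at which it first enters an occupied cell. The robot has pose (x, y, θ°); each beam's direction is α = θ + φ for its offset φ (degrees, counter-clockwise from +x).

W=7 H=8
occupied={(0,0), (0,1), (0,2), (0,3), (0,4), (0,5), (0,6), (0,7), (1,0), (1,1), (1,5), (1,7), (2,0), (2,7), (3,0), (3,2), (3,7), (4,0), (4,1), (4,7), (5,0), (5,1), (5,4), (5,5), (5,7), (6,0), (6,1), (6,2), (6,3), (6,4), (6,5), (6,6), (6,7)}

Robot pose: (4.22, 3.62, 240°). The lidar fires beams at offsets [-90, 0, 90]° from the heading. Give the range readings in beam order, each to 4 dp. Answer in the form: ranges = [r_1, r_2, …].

ranges = [2.7600, 0.7159, 2.0554]

beam 1: φ=-90°, α=150°
  dir = (cos 150°, sin 150°) = (-0.8660, 0.5000); from cell (4,3)
  next x-line at t=0.2540, next y-line at t=0.7600; Δt_x=1.1547, Δt_y=2.0000
    x: enter (3,3) at t=0.2540
    y: enter (3,4) at t=0.7600
    x: enter (2,4) at t=1.4087
    x: enter (1,4) at t=2.5634
    y: enter (1,5) at t=2.7600 ← occupied
  → r_1 = 2.7600
beam 2: φ=0°, α=240°
  dir = (cos 240°, sin 240°) = (-0.5000, -0.8660); from cell (4,3)
  next x-line at t=0.4400, next y-line at t=0.7159; Δt_x=2.0000, Δt_y=1.1547
    x: enter (3,3) at t=0.4400
    y: enter (3,2) at t=0.7159 ← occupied
  → r_2 = 0.7159
beam 3: φ=90°, α=330°
  dir = (cos 330°, sin 330°) = (0.8660, -0.5000); from cell (4,3)
  next x-line at t=0.9007, next y-line at t=1.2400; Δt_x=1.1547, Δt_y=2.0000
    x: enter (5,3) at t=0.9007
    y: enter (5,2) at t=1.2400
    x: enter (6,2) at t=2.0554 ← occupied
  → r_3 = 2.0554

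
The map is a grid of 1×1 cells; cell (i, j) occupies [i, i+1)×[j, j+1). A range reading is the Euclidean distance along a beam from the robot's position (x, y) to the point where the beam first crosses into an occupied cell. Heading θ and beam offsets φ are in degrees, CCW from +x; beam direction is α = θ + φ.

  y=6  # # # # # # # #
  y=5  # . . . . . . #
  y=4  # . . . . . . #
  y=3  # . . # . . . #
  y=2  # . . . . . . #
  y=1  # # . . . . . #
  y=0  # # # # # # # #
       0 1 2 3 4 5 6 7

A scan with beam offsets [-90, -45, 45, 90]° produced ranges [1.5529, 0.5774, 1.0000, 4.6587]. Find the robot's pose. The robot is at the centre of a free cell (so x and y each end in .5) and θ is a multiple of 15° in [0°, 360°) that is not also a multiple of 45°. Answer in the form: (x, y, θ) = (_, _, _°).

The pose lattice has 28·16 = 448 candidates. Test each by forward raycasting.
  (2.5, 1.5, 195°): beam 1 = 4.6587 ≠ 1.5529 ✗
  (3.5, 2.5, 240°): beam 1 = 2.8868 ≠ 1.5529 ✗
  (1.5, 4.5, 30°): beam 1 = 4.0415 ≠ 1.5529 ✗
  (2.5, 1.5, 345°): beam 1 = 0.5176 ≠ 1.5529 ✗
  (1.5, 4.5, 120°): beam 1 = 3.0000 ≠ 1.5529 ✗
  …
  (5.5, 5.5, 105°): r_1=1.5529, r_2=0.5774, r_3=1.0000, r_4=4.6587 — all match ✓
Unique over the lattice → pose = (5.5, 5.5, 105°).

(x, y, θ) = (5.5, 5.5, 105°)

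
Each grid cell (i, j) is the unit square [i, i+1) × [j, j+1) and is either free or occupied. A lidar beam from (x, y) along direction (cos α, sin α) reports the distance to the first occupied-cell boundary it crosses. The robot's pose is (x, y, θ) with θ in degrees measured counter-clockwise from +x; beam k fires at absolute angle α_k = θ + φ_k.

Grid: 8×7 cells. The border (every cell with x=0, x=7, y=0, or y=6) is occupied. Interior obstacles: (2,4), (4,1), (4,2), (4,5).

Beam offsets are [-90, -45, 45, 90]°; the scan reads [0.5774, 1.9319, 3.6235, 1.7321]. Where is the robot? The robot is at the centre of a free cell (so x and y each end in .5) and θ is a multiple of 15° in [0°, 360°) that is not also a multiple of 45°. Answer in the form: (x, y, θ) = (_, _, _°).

Candidates: 26 free-cell centres × 16 headings = 416 poses. Raycast each; keep the one whose scan matches to 4 dp.
  (6.5, 1.5, 105°): beam 1 = 0.5176 ≠ 0.5774 ✗
  (2.5, 3.5, 330°): beam 1 = 2.8868 ≠ 0.5774 ✗
  (6.5, 3.5, 300°): beam 1 = 1.7321 ≠ 0.5774 ✗
  (3.5, 1.5, 195°): beam 1 = 2.5882 ≠ 0.5774 ✗
  …
  (6.5, 3.5, 120°): r_1=0.5774, r_2=1.9319, r_3=3.6235, r_4=1.7321 — all match ✓
Only this pose fits every beam.

(x, y, θ) = (6.5, 3.5, 120°)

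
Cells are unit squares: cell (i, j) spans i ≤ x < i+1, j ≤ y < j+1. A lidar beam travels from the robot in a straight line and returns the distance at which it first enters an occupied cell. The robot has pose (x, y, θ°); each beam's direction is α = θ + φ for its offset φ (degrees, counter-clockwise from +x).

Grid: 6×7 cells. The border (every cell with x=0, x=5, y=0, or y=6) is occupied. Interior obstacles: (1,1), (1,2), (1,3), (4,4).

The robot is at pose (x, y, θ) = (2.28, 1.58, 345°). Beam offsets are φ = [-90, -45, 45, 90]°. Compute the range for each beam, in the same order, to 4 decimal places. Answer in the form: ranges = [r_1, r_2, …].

ranges = [0.6005, 0.6697, 3.1408, 4.5759]

beam 1: φ=-90°, α=255°
  dir = (cos 255°, sin 255°) = (-0.2588, -0.9659); from cell (2,1)
  next x-line at t=1.0818, next y-line at t=0.6005; Δt_x=3.8637, Δt_y=1.0353
    y: enter (2,0) at t=0.6005 ← occupied
  → r_1 = 0.6005
beam 2: φ=-45°, α=300°
  dir = (cos 300°, sin 300°) = (0.5000, -0.8660); from cell (2,1)
  next x-line at t=1.4400, next y-line at t=0.6697; Δt_x=2.0000, Δt_y=1.1547
    y: enter (2,0) at t=0.6697 ← occupied
  → r_2 = 0.6697
beam 3: φ=45°, α=30°
  dir = (cos 30°, sin 30°) = (0.8660, 0.5000); from cell (2,1)
  next x-line at t=0.8314, next y-line at t=0.8400; Δt_x=1.1547, Δt_y=2.0000
    x: enter (3,1) at t=0.8314
    y: enter (3,2) at t=0.8400
    x: enter (4,2) at t=1.9861
    y: enter (4,3) at t=2.8400
    x: enter (5,3) at t=3.1408 ← occupied
  → r_3 = 3.1408
beam 4: φ=90°, α=75°
  dir = (cos 75°, sin 75°) = (0.2588, 0.9659); from cell (2,1)
  next x-line at t=2.7819, next y-line at t=0.4348; Δt_x=3.8637, Δt_y=1.0353
    y: enter (2,2) at t=0.4348
    y: enter (2,3) at t=1.4701
    y: enter (2,4) at t=2.5054
    x: enter (3,4) at t=2.7819
    y: enter (3,5) at t=3.5406
    y: enter (3,6) at t=4.5759 ← occupied
  → r_4 = 4.5759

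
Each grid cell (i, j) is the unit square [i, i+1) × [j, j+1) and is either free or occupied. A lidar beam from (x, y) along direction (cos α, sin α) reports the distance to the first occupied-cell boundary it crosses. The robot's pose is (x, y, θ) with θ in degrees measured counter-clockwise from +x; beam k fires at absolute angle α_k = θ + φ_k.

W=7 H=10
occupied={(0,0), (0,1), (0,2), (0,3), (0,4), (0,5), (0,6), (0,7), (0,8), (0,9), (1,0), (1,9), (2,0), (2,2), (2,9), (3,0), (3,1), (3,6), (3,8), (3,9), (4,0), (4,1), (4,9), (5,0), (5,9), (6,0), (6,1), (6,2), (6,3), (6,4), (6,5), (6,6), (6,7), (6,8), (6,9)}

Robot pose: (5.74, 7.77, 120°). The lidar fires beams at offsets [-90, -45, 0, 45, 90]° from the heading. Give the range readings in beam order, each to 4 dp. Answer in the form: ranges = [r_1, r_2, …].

ranges = [0.3002, 1.0046, 1.4203, 1.8014, 2.0092]

beam 1: φ=-90°, α=30°
  cosα=0.8660 sinα=0.5000 | (5,7) | tMaxX 0.3002 tMaxY 0.4600 | tΔX 1.1547 tΔY 2.0000
    t=0.3002 [x] (6,7) — stop
  → r_1 = 0.3002
beam 2: φ=-45°, α=75°
  cosα=0.2588 sinα=0.9659 | (5,7) | tMaxX 1.0046 tMaxY 0.2381 | tΔX 3.8637 tΔY 1.0353
    t=0.2381 [y] (5,8)
    t=1.0046 [x] (6,8) — stop
  → r_2 = 1.0046
beam 3: φ=0°, α=120°
  cosα=-0.5000 sinα=0.8660 | (5,7) | tMaxX 1.4800 tMaxY 0.2656 | tΔX 2.0000 tΔY 1.1547
    t=0.2656 [y] (5,8)
    t=1.4203 [y] (5,9) — stop
  → r_3 = 1.4203
beam 4: φ=45°, α=165°
  cosα=-0.9659 sinα=0.2588 | (5,7) | tMaxX 0.7661 tMaxY 0.8887 | tΔX 1.0353 tΔY 3.8637
    t=0.7661 [x] (4,7)
    t=0.8887 [y] (4,8)
    t=1.8014 [x] (3,8) — stop
  → r_4 = 1.8014
beam 5: φ=90°, α=210°
  cosα=-0.8660 sinα=-0.5000 | (5,7) | tMaxX 0.8545 tMaxY 1.5400 | tΔX 1.1547 tΔY 2.0000
    t=0.8545 [x] (4,7)
    t=1.5400 [y] (4,6)
    t=2.0092 [x] (3,6) — stop
  → r_5 = 2.0092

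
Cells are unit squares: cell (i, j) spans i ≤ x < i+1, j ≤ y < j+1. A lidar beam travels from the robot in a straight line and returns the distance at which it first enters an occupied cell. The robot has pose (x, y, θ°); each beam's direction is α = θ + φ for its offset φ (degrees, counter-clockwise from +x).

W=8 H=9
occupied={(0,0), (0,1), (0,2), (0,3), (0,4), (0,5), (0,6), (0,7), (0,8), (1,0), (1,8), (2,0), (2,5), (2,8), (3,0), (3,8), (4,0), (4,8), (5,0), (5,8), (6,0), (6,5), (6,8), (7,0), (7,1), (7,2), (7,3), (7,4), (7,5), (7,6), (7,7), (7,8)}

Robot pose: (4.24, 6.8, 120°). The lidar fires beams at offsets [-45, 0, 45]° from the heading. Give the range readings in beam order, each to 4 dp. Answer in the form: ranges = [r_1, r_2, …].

ranges = [1.2423, 1.3856, 3.3543]

beam 1: φ=-45°, α=75°
  d=(0.2588,0.9659)  start (4,6)  tX=2.9364 tY=0.2071  stride 1/|dx|=3.8637 1/|dy|=1.0353
    cross y-line → (4,7), t=0.2071
    cross y-line → (4,8), t=1.2423 (wall)
  → r_1 = 1.2423
beam 2: φ=0°, α=120°
  d=(-0.5000,0.8660)  start (4,6)  tX=0.4800 tY=0.2309  stride 1/|dx|=2.0000 1/|dy|=1.1547
    cross y-line → (4,7), t=0.2309
    cross x-line → (3,7), t=0.4800
    cross y-line → (3,8), t=1.3856 (wall)
  → r_2 = 1.3856
beam 3: φ=45°, α=165°
  d=(-0.9659,0.2588)  start (4,6)  tX=0.2485 tY=0.7727  stride 1/|dx|=1.0353 1/|dy|=3.8637
    cross x-line → (3,6), t=0.2485
    cross y-line → (3,7), t=0.7727
    cross x-line → (2,7), t=1.2837
    cross x-line → (1,7), t=2.3190
    cross x-line → (0,7), t=3.3543 (wall)
  → r_3 = 3.3543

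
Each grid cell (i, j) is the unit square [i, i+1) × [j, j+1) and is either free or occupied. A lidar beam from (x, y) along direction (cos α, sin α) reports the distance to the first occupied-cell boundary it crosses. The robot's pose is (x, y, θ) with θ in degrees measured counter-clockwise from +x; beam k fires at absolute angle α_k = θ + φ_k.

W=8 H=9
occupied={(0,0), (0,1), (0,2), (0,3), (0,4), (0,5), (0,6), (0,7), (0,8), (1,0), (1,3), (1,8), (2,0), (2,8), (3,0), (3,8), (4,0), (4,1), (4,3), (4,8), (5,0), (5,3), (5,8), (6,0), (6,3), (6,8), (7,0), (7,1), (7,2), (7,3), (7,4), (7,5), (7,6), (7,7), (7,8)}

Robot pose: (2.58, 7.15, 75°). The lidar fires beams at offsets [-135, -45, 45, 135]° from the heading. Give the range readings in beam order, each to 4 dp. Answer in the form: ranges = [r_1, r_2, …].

ranges = [3.6373, 1.7000, 0.9815, 1.8244]

beam 1: φ=-135°, α=300°
  d=(0.5000,-0.8660)  start (2,7)  tX=0.8400 tY=0.1732  stride 1/|dx|=2.0000 1/|dy|=1.1547
    cross y-line → (2,6), t=0.1732
    cross x-line → (3,6), t=0.8400
    cross y-line → (3,5), t=1.3279
    cross y-line → (3,4), t=2.4826
    cross x-line → (4,4), t=2.8400
    cross y-line → (4,3), t=3.6373 (wall)
  → r_1 = 3.6373
beam 2: φ=-45°, α=30°
  d=(0.8660,0.5000)  start (2,7)  tX=0.4850 tY=1.7000  stride 1/|dx|=1.1547 1/|dy|=2.0000
    cross x-line → (3,7), t=0.4850
    cross x-line → (4,7), t=1.6397
    cross y-line → (4,8), t=1.7000 (wall)
  → r_2 = 1.7000
beam 3: φ=45°, α=120°
  d=(-0.5000,0.8660)  start (2,7)  tX=1.1600 tY=0.9815  stride 1/|dx|=2.0000 1/|dy|=1.1547
    cross y-line → (2,8), t=0.9815 (wall)
  → r_3 = 0.9815
beam 4: φ=135°, α=210°
  d=(-0.8660,-0.5000)  start (2,7)  tX=0.6697 tY=0.3000  stride 1/|dx|=1.1547 1/|dy|=2.0000
    cross y-line → (2,6), t=0.3000
    cross x-line → (1,6), t=0.6697
    cross x-line → (0,6), t=1.8244 (wall)
  → r_4 = 1.8244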